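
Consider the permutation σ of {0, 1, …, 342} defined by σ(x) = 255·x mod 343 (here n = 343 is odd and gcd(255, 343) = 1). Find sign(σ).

Trace 318: π^k(318) = [318, 142, 195, 333, 194, 78, 339] for k=0..6.
Cycle lengths of π_255 on ℤ/343ℤ: [294, 42, 6, 1]; 4 cycles in total.
n − c = 343 − 4 = 339; sign = (−1)^339 = -1.

-1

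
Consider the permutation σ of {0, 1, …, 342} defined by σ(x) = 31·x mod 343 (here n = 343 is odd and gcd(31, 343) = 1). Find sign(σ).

Start at x=31: 31 → 275 → 293 → 165 → 313 → 99 → 325 → … (one orbit).
π_31 has 16 disjoint cycles with lengths [42, 42, 42, 42, 42, 42, 42, 6, 6, 6, 6, 6, 6, 6, 6, 1] on {0,…,342}.
Σ(ℓ_i−1) = 343−16 = 327; sign = (−1)^327 = -1.

-1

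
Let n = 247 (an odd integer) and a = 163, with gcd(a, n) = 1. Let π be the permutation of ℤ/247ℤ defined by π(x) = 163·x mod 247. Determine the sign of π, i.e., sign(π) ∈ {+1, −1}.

-1

Trace 1: π^k(1) = [1, 163, 140, 96, 87, 102, 77] for k=0..6.
26 cycles of lengths [12, 12, 12, 12, 12, 12, 12, 12, 12, 12, 12, 12, 12, 12, 12, 12, 12, 12, 12, 3, 3, 3, 3, 3, 3, 1].
With 26 cycles on 247 points, sign = (−1)^{247−26} = -1.
The Jacobi symbol (163|247) = -1 (Zolotarev) agrees.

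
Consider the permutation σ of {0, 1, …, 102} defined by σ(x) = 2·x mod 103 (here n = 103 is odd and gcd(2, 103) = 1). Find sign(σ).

Orbit of 18 under x↦2x: [18, 36, 72, 41, 82, 61, 19]… (length divides ord_103(2)).
π_2 has 3 disjoint cycles with lengths [51, 51, 1] on {0,…,102}.
sign(π) = (−1)^{n − #cycles} = (−1)^{103−3} = (−1)^100 = +1.
Via Zolotarev, sign(π_{2}) = (2|103) = +1.

+1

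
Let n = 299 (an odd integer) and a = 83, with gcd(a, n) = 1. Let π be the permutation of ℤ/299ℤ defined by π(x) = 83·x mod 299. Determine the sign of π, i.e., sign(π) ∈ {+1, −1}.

+1

Orbit of 291 under x↦83x: [291, 233, 203, 105, 44, 64, 229]… (length divides ord_299(83)).
π_83 has 11 disjoint cycles with lengths [44, 44, 44, 44, 44, 44, 22, 4, 4, 4, 1] on {0,…,298}.
299 − 11 = 288 transpositions; sign(π) = (−1)^288 = +1.
The Jacobi symbol (83|299) = +1 (Zolotarev) agrees.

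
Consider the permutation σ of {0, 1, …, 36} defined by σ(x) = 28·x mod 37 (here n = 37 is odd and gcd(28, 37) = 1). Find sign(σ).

+1

Trace 4: π^k(4) = [4, 1, 28, 7, 11, 12, 3] for k=0..6.
3 cycles of lengths [18, 18, 1].
With 3 cycles on 37 points, sign = (−1)^{37−3} = +1.
Via Zolotarev, sign(π_{28}) = (28|37) = +1.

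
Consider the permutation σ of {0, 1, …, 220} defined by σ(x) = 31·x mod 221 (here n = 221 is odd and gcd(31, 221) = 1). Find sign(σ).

+1

Trace 164: π^k(164) = [164, 1, 31, 77, 177, 183, 148] for k=0..6.
Cycle type of π: 16×13 + 4×3 + 1; total 17 cycles.
sign(π) = (−1)^{n − #cycles} = (−1)^{221−17} = (−1)^204 = +1.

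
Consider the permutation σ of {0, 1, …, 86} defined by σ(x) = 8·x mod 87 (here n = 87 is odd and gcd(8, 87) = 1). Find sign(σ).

Start at x=14: 14 → 25 → 26 → 34 → 11 → 1 → 8 → … (one orbit).
The orbit structure of x ↦ 8x mod 87: 5 orbits of sizes [28, 28, 28, 2, 1].
Σ(ℓ_i−1) = 87−5 = 82; sign = (−1)^82 = +1.
The Jacobi symbol (8|87) = +1 (Zolotarev) agrees.

+1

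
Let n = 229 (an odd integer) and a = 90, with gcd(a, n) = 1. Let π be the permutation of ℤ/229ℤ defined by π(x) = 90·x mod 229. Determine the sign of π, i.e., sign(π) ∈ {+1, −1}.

Trace 8: π^k(8) = [8, 33, 222, 57, 92, 36, 34] for k=0..6.
Decompose π into cycles: lengths [228, 1] (2 cycles, including the fixed point 0).
2 cycles on 229: each ℓ→(−1)^(ℓ−1), product (−1)^227 = -1.
(90|229)_J = -1 (Zolotarev's lemma cross-check).

-1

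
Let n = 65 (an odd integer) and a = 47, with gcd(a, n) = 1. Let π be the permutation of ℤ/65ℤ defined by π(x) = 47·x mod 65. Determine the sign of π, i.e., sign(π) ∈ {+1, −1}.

Orbit of 47 under x↦47x: [47, 64, 18, 1]… (length divides ord_65(47)).
Decompose π into cycles: lengths [4, 4, 4, 4, 4, 4, 4, 4, 4, 4, 4, 4, 4, 4, 4, 4, 1] (17 cycles, including the fixed point 0).
With 17 cycles on 65 points, sign = (−1)^{65−17} = +1.

+1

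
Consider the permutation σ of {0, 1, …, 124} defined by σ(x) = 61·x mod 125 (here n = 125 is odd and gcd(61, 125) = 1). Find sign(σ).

+1

Start at x=46: 46 → 56 → 41 → 1 → 61 → 96 → 106 → … (one orbit).
Cycle type of π: 25×4 + 5×4 + 1×5; total 13 cycles.
With 13 cycles on 125 points, sign = (−1)^{125−13} = +1.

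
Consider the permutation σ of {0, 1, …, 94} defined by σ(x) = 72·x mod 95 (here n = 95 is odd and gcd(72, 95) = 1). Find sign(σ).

Orbit of 2 under x↦72x: [2, 49, 13, 81, 37, 4, 3]… (length divides ord_95(72)).
Cycle lengths of π_72 on ℤ/95ℤ: [36, 36, 18, 4, 1]; 5 cycles in total.
n − c = 95 − 5 = 90; sign = (−1)^90 = +1.
Zolotarev: (72|95) = +1, matching the cycle-count sign.

+1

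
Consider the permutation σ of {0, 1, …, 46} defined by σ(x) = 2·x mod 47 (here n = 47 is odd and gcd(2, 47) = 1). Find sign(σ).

+1

Trace 2: π^k(2) = [2, 4, 8, 16, 32, 17, 34] for k=0..6.
3 cycles of lengths [23, 23, 1].
Σ(ℓ_i−1) = 47−3 = 44; sign = (−1)^44 = +1.
Zolotarev: (2|47) = +1, matching the cycle-count sign.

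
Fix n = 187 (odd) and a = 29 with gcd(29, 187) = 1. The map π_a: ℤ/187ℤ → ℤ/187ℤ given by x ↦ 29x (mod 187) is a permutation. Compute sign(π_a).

Start at x=26: 26 → 6 → 174 → 184 → 100 → 95 → 137 → … (one orbit).
Cycle lengths of π_29 on ℤ/187ℤ: [80, 80, 16, 10, 1]; 5 cycles in total.
With 5 cycles on 187 points, sign = (−1)^{187−5} = +1.
(29|187)_J = +1 (Zolotarev's lemma cross-check).

+1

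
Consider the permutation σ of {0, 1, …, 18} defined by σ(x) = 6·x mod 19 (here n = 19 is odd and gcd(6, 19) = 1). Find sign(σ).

Orbit of 7 under x↦6x: [7, 4, 5, 11, 9, 16, 1]… (length divides ord_19(6)).
Cycle type of π: 9×2 + 1; total 3 cycles.
3 cycles on 19: each ℓ→(−1)^(ℓ−1), product (−1)^16 = +1.
The Jacobi symbol (6|19) = +1 (Zolotarev) agrees.

+1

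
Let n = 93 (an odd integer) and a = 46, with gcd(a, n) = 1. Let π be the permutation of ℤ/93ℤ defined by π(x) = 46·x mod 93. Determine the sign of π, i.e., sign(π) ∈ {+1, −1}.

-1

Start at x=64: 64 → 61 → 16 → 85 → 4 → 91 → 1 → … (one orbit).
Cycle lengths of π_46 on ℤ/93ℤ: [10, 10, 10, 10, 10, 10, 10, 10, 10, 1, 1, 1]; 12 cycles in total.
Σ(ℓ_i−1) = 93−12 = 81; sign = (−1)^81 = -1.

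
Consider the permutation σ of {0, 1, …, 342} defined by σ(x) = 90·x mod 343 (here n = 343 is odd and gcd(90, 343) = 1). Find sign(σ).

-1

Start at x=132: 132 → 218 → 69 → 36 → 153 → 50 → 41 → … (one orbit).
The orbit structure of x ↦ 90x mod 343: 10 orbits of sizes [98, 98, 98, 14, 14, 14, 2, 2, 2, 1].
With 10 cycles on 343 points, sign = (−1)^{343−10} = -1.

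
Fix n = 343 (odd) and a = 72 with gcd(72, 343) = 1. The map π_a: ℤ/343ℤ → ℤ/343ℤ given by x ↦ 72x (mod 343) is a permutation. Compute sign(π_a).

+1

Start at x=204: 204 → 282 → 67 → 22 → 212 → 172 → 36 → … (one orbit).
Cycle type of π: 147×2 + 21×2 + 3×2 + 1; total 7 cycles.
n − c = 343 − 7 = 336; sign = (−1)^336 = +1.
(72|343)_J = +1 (Zolotarev's lemma cross-check).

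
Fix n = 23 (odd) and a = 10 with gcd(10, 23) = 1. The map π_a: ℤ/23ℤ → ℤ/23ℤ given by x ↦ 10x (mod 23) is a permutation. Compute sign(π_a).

Start at x=3: 3 → 7 → 1 → 10 → 8 → 11 → 18 → … (one orbit).
Cycle type of π: 22 + 1; total 2 cycles.
n − c = 23 − 2 = 21; sign = (−1)^21 = -1.
(10|23)_J = -1 (Zolotarev's lemma cross-check).

-1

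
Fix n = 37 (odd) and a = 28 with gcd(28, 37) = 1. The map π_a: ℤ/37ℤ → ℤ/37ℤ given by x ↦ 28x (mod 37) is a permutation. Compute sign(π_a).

+1

Trace 7: π^k(7) = [7, 11, 12, 3, 10, 21, 33] for k=0..6.
π_28 has 3 disjoint cycles with lengths [18, 18, 1] on {0,…,36}.
With 3 cycles on 37 points, sign = (−1)^{37−3} = +1.
(28|37)_J = +1 (Zolotarev's lemma cross-check).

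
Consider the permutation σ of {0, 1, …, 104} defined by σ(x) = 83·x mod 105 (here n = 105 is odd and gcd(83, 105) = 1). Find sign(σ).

Orbit of 1 under x↦83x: [1, 83, 64, 62]… (length divides ord_105(83)).
Cycle lengths of π_83 on ℤ/105ℤ: [4, 4, 4, 4, 4, 4, 4, 4, 4, 4, 4, 4, 4, 4, 4, 4, 4, 4, 4, 4, 4, 2, 2, 2, 2, 2, 2, 2, 2, 2, 2, 1]; 32 cycles in total.
n − c = 105 − 32 = 73; sign = (−1)^73 = -1.
The Jacobi symbol (83|105) = -1 (Zolotarev) agrees.

-1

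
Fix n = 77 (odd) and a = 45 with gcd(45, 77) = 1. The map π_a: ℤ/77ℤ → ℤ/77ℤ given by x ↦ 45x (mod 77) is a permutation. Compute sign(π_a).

Start at x=34: 34 → 67 → 12 → 1 → 45 → 23 → 34 (one orbit).
Cycle type of π: 6×11 + 1×11; total 22 cycles.
77 − 22 = 55 transpositions; sign(π) = (−1)^55 = -1.
Via Zolotarev, sign(π_{45}) = (45|77) = -1.

-1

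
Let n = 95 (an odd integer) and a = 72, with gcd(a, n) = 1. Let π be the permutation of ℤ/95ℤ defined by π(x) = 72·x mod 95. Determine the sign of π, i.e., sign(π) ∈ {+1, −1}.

Trace 49: π^k(49) = [49, 13, 81, 37, 4, 3, 26] for k=0..6.
5 cycles of lengths [36, 36, 18, 4, 1].
With 5 cycles on 95 points, sign = (−1)^{95−5} = +1.
(72|95)_J = +1 (Zolotarev's lemma cross-check).

+1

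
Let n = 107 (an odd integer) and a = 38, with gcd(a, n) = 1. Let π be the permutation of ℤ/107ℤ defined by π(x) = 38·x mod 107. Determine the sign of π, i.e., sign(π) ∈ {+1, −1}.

Trace 74: π^k(74) = [74, 30, 70, 92, 72, 61, 71] for k=0..6.
2 cycles of lengths [106, 1].
2 cycles on 107: each ℓ→(−1)^(ℓ−1), product (−1)^105 = -1.
Check: (38/107) = -1 by Zolotarev.

-1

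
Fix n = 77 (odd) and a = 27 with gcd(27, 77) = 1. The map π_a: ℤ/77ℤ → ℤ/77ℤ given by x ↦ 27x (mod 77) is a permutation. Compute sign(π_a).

-1

Orbit of 20 under x↦27x: [20, 1, 27, 36, 48, 64, 34]… (length divides ord_77(27)).
Cycle type of π: 10×6 + 5×2 + 2×3 + 1; total 12 cycles.
sign(π) = (−1)^{n − #cycles} = (−1)^{77−12} = (−1)^65 = -1.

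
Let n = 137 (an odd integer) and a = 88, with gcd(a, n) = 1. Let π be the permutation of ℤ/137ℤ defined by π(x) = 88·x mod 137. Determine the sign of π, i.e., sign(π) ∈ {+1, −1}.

+1

Start at x=38: 38 → 56 → 133 → 59 → 123 → 1 → 88 → … (one orbit).
The orbit structure of x ↦ 88x mod 137: 9 orbits of sizes [17, 17, 17, 17, 17, 17, 17, 17, 1].
With 9 cycles on 137 points, sign = (−1)^{137−9} = +1.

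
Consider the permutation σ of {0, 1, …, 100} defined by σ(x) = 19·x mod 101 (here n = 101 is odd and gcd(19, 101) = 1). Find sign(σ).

+1

Start at x=1: 1 → 19 → 58 → 92 → 31 → 84 → 81 → … (one orbit).
Cycle type of π: 25×4 + 1; total 5 cycles.
With 5 cycles on 101 points, sign = (−1)^{101−5} = +1.
Check: (19/101) = +1 by Zolotarev.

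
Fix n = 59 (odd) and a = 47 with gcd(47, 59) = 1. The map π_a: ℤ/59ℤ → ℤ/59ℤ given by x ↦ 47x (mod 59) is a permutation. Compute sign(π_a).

Start at x=48: 48 → 14 → 9 → 10 → 57 → 24 → 7 → … (one orbit).
Decompose π into cycles: lengths [58, 1] (2 cycles, including the fixed point 0).
n − c = 59 − 2 = 57; sign = (−1)^57 = -1.
Zolotarev: (47|59) = -1, matching the cycle-count sign.

-1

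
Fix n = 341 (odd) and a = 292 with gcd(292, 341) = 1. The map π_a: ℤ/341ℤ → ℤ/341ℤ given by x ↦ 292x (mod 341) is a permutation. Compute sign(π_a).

+1

Start at x=85: 85 → 268 → 167 → 1 → 292 → 14 → 337 → … (one orbit).
π_292 has 13 disjoint cycles with lengths [30, 30, 30, 30, 30, 30, 30, 30, 30, 30, 30, 10, 1] on {0,…,340}.
13 cycles on 341: each ℓ→(−1)^(ℓ−1), product (−1)^328 = +1.
Check: (292/341) = +1 by Zolotarev.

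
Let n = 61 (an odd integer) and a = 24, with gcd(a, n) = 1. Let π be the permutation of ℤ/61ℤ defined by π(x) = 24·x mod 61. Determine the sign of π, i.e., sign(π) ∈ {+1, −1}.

Trace 20: π^k(20) = [20, 53, 52, 28, 1, 24, 27] for k=0..6.
4 cycles of lengths [20, 20, 20, 1].
Σ(ℓ_i−1) = 61−4 = 57; sign = (−1)^57 = -1.

-1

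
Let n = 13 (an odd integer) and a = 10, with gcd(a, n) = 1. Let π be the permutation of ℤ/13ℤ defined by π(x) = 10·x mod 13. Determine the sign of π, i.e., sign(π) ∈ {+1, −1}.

+1

Start at x=9: 9 → 12 → 3 → 4 → 1 → 10 → 9 (one orbit).
Cycle lengths of π_10 on ℤ/13ℤ: [6, 6, 1]; 3 cycles in total.
With 3 cycles on 13 points, sign = (−1)^{13−3} = +1.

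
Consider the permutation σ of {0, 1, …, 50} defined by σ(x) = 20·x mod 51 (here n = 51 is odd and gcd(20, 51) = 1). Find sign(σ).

Trace 13: π^k(13) = [13, 5, 49, 11, 16, 14, 25] for k=0..6.
π_20 has 5 disjoint cycles with lengths [16, 16, 16, 2, 1] on {0,…,50}.
With 5 cycles on 51 points, sign = (−1)^{51−5} = +1.

+1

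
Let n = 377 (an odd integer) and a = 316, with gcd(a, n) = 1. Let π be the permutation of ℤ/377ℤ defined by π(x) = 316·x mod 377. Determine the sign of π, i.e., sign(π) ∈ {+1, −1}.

Start at x=209: 209 → 69 → 315 → 12 → 22 → 166 → 53 → … (one orbit).
Cycle lengths of π_316 on ℤ/377ℤ: [84, 84, 84, 84, 28, 6, 6, 1]; 8 cycles in total.
8 cycles on 377: each ℓ→(−1)^(ℓ−1), product (−1)^369 = -1.
Zolotarev: (316|377) = -1, matching the cycle-count sign.

-1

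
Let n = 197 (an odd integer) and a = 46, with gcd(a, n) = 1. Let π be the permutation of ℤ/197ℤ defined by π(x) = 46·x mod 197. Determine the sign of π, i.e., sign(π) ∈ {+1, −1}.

Start at x=128: 128 → 175 → 170 → 137 → 195 → 105 → 102 → … (one orbit).
Cycle lengths of π_46 on ℤ/197ℤ: [196, 1]; 2 cycles in total.
n − c = 197 − 2 = 195; sign = (−1)^195 = -1.
Check: (46/197) = -1 by Zolotarev.

-1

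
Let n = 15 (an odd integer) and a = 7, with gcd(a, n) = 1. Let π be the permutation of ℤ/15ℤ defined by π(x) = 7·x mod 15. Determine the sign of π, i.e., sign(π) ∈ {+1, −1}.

-1

Trace 13: π^k(13) = [13, 1, 7, 4] for k=0..3.
Cycle type of π: 4×3 + 1×3; total 6 cycles.
15 − 6 = 9 transpositions; sign(π) = (−1)^9 = -1.
Check: (7/15) = -1 by Zolotarev.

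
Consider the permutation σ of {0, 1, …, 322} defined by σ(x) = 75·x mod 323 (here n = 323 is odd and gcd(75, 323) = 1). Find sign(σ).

Trace 77: π^k(77) = [77, 284, 305, 265, 172, 303, 115] for k=0..6.
Cycle type of π: 16×19 + 2×9 + 1; total 29 cycles.
29 cycles on 323: each ℓ→(−1)^(ℓ−1), product (−1)^294 = +1.

+1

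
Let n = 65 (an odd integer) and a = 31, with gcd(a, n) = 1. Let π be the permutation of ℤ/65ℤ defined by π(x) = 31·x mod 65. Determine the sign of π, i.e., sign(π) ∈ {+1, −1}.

Start at x=1: 1 → 31 → 51 → 21 → 1 (one orbit).
20 cycles of lengths [4, 4, 4, 4, 4, 4, 4, 4, 4, 4, 4, 4, 4, 4, 4, 1, 1, 1, 1, 1].
65 − 20 = 45 transpositions; sign(π) = (−1)^45 = -1.
Via Zolotarev, sign(π_{31}) = (31|65) = -1.

-1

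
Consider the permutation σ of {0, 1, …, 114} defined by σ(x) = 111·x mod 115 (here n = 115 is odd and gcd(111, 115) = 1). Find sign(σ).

-1

Orbit of 11 under x↦111x: [11, 71, 61, 101, 56, 6, 91]… (length divides ord_115(111)).
Cycle lengths of π_111 on ℤ/115ℤ: [22, 22, 22, 22, 22, 1, 1, 1, 1, 1]; 10 cycles in total.
Σ(ℓ_i−1) = 115−10 = 105; sign = (−1)^105 = -1.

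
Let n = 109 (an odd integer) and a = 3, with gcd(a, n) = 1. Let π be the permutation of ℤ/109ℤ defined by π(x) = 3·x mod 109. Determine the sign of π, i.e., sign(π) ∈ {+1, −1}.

Orbit of 81 under x↦3x: [81, 25, 75, 7, 21, 63, 80]… (length divides ord_109(3)).
Decompose π into cycles: lengths [27, 27, 27, 27, 1] (5 cycles, including the fixed point 0).
sign(π) = (−1)^{n − #cycles} = (−1)^{109−5} = (−1)^104 = +1.
Via Zolotarev, sign(π_{3}) = (3|109) = +1.

+1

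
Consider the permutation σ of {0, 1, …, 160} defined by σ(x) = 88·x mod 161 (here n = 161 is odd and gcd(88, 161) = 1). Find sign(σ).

-1

Trace 72: π^k(72) = [72, 57, 25, 107, 78, 102, 121] for k=0..6.
π_88 has 6 disjoint cycles with lengths [66, 66, 22, 3, 3, 1] on {0,…,160}.
Σ(ℓ_i−1) = 161−6 = 155; sign = (−1)^155 = -1.
The Jacobi symbol (88|161) = -1 (Zolotarev) agrees.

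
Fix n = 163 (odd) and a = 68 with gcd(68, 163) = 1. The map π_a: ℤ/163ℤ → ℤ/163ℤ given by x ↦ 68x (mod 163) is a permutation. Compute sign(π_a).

-1

Orbit of 68 under x↦68x: [68, 60, 5, 14, 137, 25, 70]… (length divides ord_163(68)).
Decompose π into cycles: lengths [162, 1] (2 cycles, including the fixed point 0).
n − c = 163 − 2 = 161; sign = (−1)^161 = -1.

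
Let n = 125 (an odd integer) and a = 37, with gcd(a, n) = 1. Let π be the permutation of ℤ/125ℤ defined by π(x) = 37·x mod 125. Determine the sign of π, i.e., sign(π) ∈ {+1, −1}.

Start at x=98: 98 → 1 → 37 → 119 → 28 → 36 → 82 → … (one orbit).
π_37 has 4 disjoint cycles with lengths [100, 20, 4, 1] on {0,…,124}.
4 cycles on 125: each ℓ→(−1)^(ℓ−1), product (−1)^121 = -1.

-1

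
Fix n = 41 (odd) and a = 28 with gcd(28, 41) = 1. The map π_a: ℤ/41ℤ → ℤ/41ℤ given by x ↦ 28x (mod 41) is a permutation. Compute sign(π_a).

-1

Trace 2: π^k(2) = [2, 15, 10, 34, 9, 6, 4] for k=0..6.
Decompose π into cycles: lengths [40, 1] (2 cycles, including the fixed point 0).
Σ(ℓ_i−1) = 41−2 = 39; sign = (−1)^39 = -1.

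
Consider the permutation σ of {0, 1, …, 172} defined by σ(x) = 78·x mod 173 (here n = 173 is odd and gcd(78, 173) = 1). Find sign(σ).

+1

Start at x=106: 106 → 137 → 133 → 167 → 51 → 172 → 95 → … (one orbit).
3 cycles of lengths [86, 86, 1].
173 − 3 = 170 transpositions; sign(π) = (−1)^170 = +1.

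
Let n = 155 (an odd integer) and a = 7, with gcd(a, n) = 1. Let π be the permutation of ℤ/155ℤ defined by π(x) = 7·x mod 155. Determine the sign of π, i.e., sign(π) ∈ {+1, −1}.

Trace 142: π^k(142) = [142, 64, 138, 36, 97, 59, 103] for k=0..6.
Cycle lengths of π_7 on ℤ/155ℤ: [60, 60, 15, 15, 4, 1]; 6 cycles in total.
With 6 cycles on 155 points, sign = (−1)^{155−6} = -1.
The Jacobi symbol (7|155) = -1 (Zolotarev) agrees.

-1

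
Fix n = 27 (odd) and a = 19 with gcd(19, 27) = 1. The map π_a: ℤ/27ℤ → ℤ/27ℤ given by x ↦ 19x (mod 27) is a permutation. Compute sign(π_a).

+1

Trace 1: π^k(1) = [1, 19, 10] for k=0..2.
Decompose π into cycles: lengths [3, 3, 3, 3, 3, 3, 1, 1, 1, 1, 1, 1, 1, 1, 1] (15 cycles, including the fixed point 0).
27 − 15 = 12 transpositions; sign(π) = (−1)^12 = +1.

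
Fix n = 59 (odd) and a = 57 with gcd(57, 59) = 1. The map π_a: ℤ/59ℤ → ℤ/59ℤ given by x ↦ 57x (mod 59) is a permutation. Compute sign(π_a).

+1

Trace 46: π^k(46) = [46, 26, 7, 45, 28, 3, 53] for k=0..6.
The orbit structure of x ↦ 57x mod 59: 3 orbits of sizes [29, 29, 1].
Σ(ℓ_i−1) = 59−3 = 56; sign = (−1)^56 = +1.
Zolotarev: (57|59) = +1, matching the cycle-count sign.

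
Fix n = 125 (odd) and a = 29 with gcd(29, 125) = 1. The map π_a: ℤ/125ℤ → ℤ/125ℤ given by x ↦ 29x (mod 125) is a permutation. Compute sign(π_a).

Trace 109: π^k(109) = [109, 36, 44, 26, 4, 116, 114] for k=0..6.
The orbit structure of x ↦ 29x mod 125: 7 orbits of sizes [50, 50, 10, 10, 2, 2, 1].
125 − 7 = 118 transpositions; sign(π) = (−1)^118 = +1.

+1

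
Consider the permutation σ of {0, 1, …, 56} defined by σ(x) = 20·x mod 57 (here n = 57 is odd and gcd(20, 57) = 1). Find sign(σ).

-1

Orbit of 20 under x↦20x: [20, 1]… (length divides ord_57(20)).
Decompose π into cycles: lengths [2, 2, 2, 2, 2, 2, 2, 2, 2, 2, 2, 2, 2, 2, 2, 2, 2, 2, 2, 1, 1, 1, 1, 1, 1, 1, 1, 1, 1, 1, 1, 1, 1, 1, 1, 1, 1, 1] (38 cycles, including the fixed point 0).
Σ(ℓ_i−1) = 57−38 = 19; sign = (−1)^19 = -1.
(20|57)_J = -1 (Zolotarev's lemma cross-check).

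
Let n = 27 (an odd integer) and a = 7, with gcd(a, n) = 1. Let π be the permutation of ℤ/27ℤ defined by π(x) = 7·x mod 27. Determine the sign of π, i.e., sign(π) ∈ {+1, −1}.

Start at x=13: 13 → 10 → 16 → 4 → 1 → 7 → 22 → … (one orbit).
Cycle type of π: 9×2 + 3×2 + 1×3; total 7 cycles.
n − c = 27 − 7 = 20; sign = (−1)^20 = +1.

+1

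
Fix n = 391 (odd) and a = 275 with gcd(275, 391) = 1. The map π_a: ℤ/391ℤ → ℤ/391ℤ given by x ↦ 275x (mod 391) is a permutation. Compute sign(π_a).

Trace 114: π^k(114) = [114, 70, 91, 1, 275, 162, 367] for k=0..6.
The orbit structure of x ↦ 275x mod 391: 35 orbits of sizes [16, 16, 16, 16, 16, 16, 16, 16, 16, 16, 16, 16, 16, 16, 16, 16, 16, 16, 16, 16, 16, 16, 16, 2, 2, 2, 2, 2, 2, 2, 2, 2, 2, 2, 1].
Σ(ℓ_i−1) = 391−35 = 356; sign = (−1)^356 = +1.
Check: (275/391) = +1 by Zolotarev.

+1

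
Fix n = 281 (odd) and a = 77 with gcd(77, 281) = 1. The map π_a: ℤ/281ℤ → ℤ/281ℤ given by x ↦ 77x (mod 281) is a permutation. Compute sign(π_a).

-1

Trace 216: π^k(216) = [216, 53, 147, 79, 182, 245, 38] for k=0..6.
The orbit structure of x ↦ 77x mod 281: 6 orbits of sizes [56, 56, 56, 56, 56, 1].
6 cycles on 281: each ℓ→(−1)^(ℓ−1), product (−1)^275 = -1.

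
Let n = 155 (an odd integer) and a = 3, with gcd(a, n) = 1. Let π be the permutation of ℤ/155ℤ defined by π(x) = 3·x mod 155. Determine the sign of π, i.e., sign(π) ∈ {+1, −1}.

+1

Trace 101: π^k(101) = [101, 148, 134, 92, 121, 53, 4] for k=0..6.
Cycle type of π: 60×2 + 30 + 4 + 1; total 5 cycles.
With 5 cycles on 155 points, sign = (−1)^{155−5} = +1.
The Jacobi symbol (3|155) = +1 (Zolotarev) agrees.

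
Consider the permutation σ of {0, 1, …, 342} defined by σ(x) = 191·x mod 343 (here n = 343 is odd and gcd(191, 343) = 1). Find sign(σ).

+1

Orbit of 204 under x↦191x: [204, 205, 53, 176, 2, 39, 246]… (length divides ord_343(191)).
Cycle lengths of π_191 on ℤ/343ℤ: [147, 147, 21, 21, 3, 3, 1]; 7 cycles in total.
Σ(ℓ_i−1) = 343−7 = 336; sign = (−1)^336 = +1.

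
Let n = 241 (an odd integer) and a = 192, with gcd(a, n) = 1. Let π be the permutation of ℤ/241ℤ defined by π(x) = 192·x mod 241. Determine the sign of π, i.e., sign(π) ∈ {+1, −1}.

Orbit of 239 under x↦192x: [239, 98, 18, 82, 79, 226, 12]… (length divides ord_241(192)).
Cycle type of π: 120×2 + 1; total 3 cycles.
n − c = 241 − 3 = 238; sign = (−1)^238 = +1.
Via Zolotarev, sign(π_{192}) = (192|241) = +1.

+1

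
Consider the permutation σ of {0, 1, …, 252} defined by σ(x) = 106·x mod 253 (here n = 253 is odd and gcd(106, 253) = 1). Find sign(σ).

+1

Start at x=188: 188 → 194 → 71 → 189 → 47 → 175 → 81 → … (one orbit).
Cycle lengths of π_106 on ℤ/253ℤ: [110, 110, 22, 10, 1]; 5 cycles in total.
253 − 5 = 248 transpositions; sign(π) = (−1)^248 = +1.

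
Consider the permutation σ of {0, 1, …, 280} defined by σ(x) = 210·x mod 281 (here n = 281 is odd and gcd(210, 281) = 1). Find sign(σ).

Trace 59: π^k(59) = [59, 26, 121, 120, 191, 208, 125] for k=0..6.
Decompose π into cycles: lengths [280, 1] (2 cycles, including the fixed point 0).
Σ(ℓ_i−1) = 281−2 = 279; sign = (−1)^279 = -1.

-1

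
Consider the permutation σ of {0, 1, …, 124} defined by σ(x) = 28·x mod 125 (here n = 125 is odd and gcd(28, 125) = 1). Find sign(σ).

-1

Start at x=91: 91 → 48 → 94 → 7 → 71 → 113 → 39 → … (one orbit).
4 cycles of lengths [100, 20, 4, 1].
125 − 4 = 121 transpositions; sign(π) = (−1)^121 = -1.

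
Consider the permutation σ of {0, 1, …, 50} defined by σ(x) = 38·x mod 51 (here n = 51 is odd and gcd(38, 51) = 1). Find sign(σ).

-1

Trace 38: π^k(38) = [38, 16, 47, 1] for k=0..3.
The orbit structure of x ↦ 38x mod 51: 14 orbits of sizes [4, 4, 4, 4, 4, 4, 4, 4, 4, 4, 4, 4, 2, 1].
51 − 14 = 37 transpositions; sign(π) = (−1)^37 = -1.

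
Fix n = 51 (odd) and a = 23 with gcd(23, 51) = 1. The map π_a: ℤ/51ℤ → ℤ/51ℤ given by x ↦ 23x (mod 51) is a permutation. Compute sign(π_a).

+1

Start at x=43: 43 → 20 → 1 → 23 → 19 → 29 → 4 → … (one orbit).
Decompose π into cycles: lengths [16, 16, 16, 2, 1] (5 cycles, including the fixed point 0).
With 5 cycles on 51 points, sign = (−1)^{51−5} = +1.
Zolotarev: (23|51) = +1, matching the cycle-count sign.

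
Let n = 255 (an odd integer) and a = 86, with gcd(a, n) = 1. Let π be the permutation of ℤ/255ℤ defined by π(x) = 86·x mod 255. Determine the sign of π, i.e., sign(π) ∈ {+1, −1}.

Trace 86: π^k(86) = [86, 1] for k=0..1.
170 cycles of lengths [2, 2, 2, 2, 2, 2, 2, 2, 2, 2, 2, 2, 2, 2, 2, 2, 2, 2, 2, 2, 2, 2, 2, 2, 2, 2, 2, 2, 2, 2, 2, 2, 2, 2, 2, 2, 2, 2, 2, 2, 2, 2, 2, 2, 2, 2, 2, 2, 2, 2, 2, 2, 2, 2, 2, 2, 2, 2, 2, 2, 2, 2, 2, 2, 2, 2, 2, 2, 2, 2, 2, 2, 2, 2, 2, 2, 2, 2, 2, 2, 2, 2, 2, 2, 2, 1, 1, 1, 1, 1, 1, 1, 1, 1, 1, 1, 1, 1, 1, 1, 1, 1, 1, 1, 1, 1, 1, 1, 1, 1, 1, 1, 1, 1, 1, 1, 1, 1, 1, 1, 1, 1, 1, 1, 1, 1, 1, 1, 1, 1, 1, 1, 1, 1, 1, 1, 1, 1, 1, 1, 1, 1, 1, 1, 1, 1, 1, 1, 1, 1, 1, 1, 1, 1, 1, 1, 1, 1, 1, 1, 1, 1, 1, 1, 1, 1, 1, 1, 1, 1].
sign(π) = (−1)^{n − #cycles} = (−1)^{255−170} = (−1)^85 = -1.
Check: (86/255) = -1 by Zolotarev.

-1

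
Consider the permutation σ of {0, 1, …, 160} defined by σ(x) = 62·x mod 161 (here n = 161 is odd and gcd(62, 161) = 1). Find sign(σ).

-1

Start at x=78: 78 → 6 → 50 → 41 → 127 → 146 → 36 → … (one orbit).
12 cycles of lengths [22, 22, 22, 22, 22, 22, 11, 11, 2, 2, 2, 1].
With 12 cycles on 161 points, sign = (−1)^{161−12} = -1.
Check: (62/161) = -1 by Zolotarev.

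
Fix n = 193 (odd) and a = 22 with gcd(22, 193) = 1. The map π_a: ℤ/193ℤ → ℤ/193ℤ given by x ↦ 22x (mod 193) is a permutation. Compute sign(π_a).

Start at x=126: 126 → 70 → 189 → 105 → 187 → 61 → 184 → … (one orbit).
Decompose π into cycles: lengths [192, 1] (2 cycles, including the fixed point 0).
2 cycles on 193: each ℓ→(−1)^(ℓ−1), product (−1)^191 = -1.
Zolotarev: (22|193) = -1, matching the cycle-count sign.

-1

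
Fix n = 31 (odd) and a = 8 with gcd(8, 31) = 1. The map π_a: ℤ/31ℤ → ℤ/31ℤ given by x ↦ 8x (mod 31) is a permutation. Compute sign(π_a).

Trace 2: π^k(2) = [2, 16, 4, 1, 8] for k=0..4.
Cycle type of π: 5×6 + 1; total 7 cycles.
n − c = 31 − 7 = 24; sign = (−1)^24 = +1.

+1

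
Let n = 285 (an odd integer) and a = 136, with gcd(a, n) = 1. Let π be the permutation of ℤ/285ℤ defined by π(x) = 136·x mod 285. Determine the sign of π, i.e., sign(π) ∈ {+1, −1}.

-1

Start at x=166: 166 → 61 → 31 → 226 → 241 → 1 → 136 → … (one orbit).
The orbit structure of x ↦ 136x mod 285: 30 orbits of sizes [18, 18, 18, 18, 18, 18, 18, 18, 18, 18, 18, 18, 18, 18, 18, 1, 1, 1, 1, 1, 1, 1, 1, 1, 1, 1, 1, 1, 1, 1].
30 cycles on 285: each ℓ→(−1)^(ℓ−1), product (−1)^255 = -1.
Zolotarev: (136|285) = -1, matching the cycle-count sign.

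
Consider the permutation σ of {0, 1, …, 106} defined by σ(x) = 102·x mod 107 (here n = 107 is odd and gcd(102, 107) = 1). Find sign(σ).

+1

Orbit of 99 under x↦102x: [99, 40, 14, 37, 29, 69, 83]… (length divides ord_107(102)).
3 cycles of lengths [53, 53, 1].
107 − 3 = 104 transpositions; sign(π) = (−1)^104 = +1.
Zolotarev: (102|107) = +1, matching the cycle-count sign.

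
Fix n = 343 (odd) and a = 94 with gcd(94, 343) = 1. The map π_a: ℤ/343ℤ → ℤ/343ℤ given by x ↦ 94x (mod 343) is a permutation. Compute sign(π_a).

Start at x=178: 178 → 268 → 153 → 319 → 145 → 253 → 115 → … (one orbit).
Cycle type of π: 294 + 42 + 6 + 1; total 4 cycles.
sign(π) = (−1)^{n − #cycles} = (−1)^{343−4} = (−1)^339 = -1.

-1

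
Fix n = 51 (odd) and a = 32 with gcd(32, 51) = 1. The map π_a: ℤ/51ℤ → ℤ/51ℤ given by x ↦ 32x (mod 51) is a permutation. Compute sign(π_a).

-1

Orbit of 13 under x↦32x: [13, 8, 1, 32, 4, 26, 16]… (length divides ord_51(32)).
The orbit structure of x ↦ 32x mod 51: 8 orbits of sizes [8, 8, 8, 8, 8, 8, 2, 1].
8 cycles on 51: each ℓ→(−1)^(ℓ−1), product (−1)^43 = -1.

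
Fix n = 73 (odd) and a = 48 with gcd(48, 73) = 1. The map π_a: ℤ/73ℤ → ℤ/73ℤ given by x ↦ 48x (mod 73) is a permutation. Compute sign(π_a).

+1

Trace 54: π^k(54) = [54, 37, 24, 57, 35, 1, 48] for k=0..6.
The orbit structure of x ↦ 48x mod 73: 3 orbits of sizes [36, 36, 1].
73 − 3 = 70 transpositions; sign(π) = (−1)^70 = +1.
Zolotarev: (48|73) = +1, matching the cycle-count sign.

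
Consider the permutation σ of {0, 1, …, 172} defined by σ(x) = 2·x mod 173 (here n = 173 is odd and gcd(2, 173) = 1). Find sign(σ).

Start at x=94: 94 → 15 → 30 → 60 → 120 → 67 → 134 → … (one orbit).
Cycle type of π: 172 + 1; total 2 cycles.
sign(π) = (−1)^{n − #cycles} = (−1)^{173−2} = (−1)^171 = -1.
Check: (2/173) = -1 by Zolotarev.

-1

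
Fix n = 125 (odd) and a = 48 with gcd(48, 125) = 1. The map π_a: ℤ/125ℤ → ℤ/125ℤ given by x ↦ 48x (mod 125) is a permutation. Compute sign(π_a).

Orbit of 87 under x↦48x: [87, 51, 73, 4, 67, 91, 118]… (length divides ord_125(48)).
4 cycles of lengths [100, 20, 4, 1].
With 4 cycles on 125 points, sign = (−1)^{125−4} = -1.
Via Zolotarev, sign(π_{48}) = (48|125) = -1.

-1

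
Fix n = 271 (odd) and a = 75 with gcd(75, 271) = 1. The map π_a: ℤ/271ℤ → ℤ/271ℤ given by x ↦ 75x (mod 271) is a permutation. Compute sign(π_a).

Orbit of 30 under x↦75x: [30, 82, 188, 8, 58, 14, 237]… (length divides ord_271(75)).
Cycle lengths of π_75 on ℤ/271ℤ: [270, 1]; 2 cycles in total.
sign(π) = (−1)^{n − #cycles} = (−1)^{271−2} = (−1)^269 = -1.

-1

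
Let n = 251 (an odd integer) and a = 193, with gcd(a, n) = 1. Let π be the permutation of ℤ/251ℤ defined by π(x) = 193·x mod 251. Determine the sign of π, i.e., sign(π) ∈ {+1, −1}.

-1

Trace 9: π^k(9) = [9, 231, 156, 239, 194, 43, 16] for k=0..6.
The orbit structure of x ↦ 193x mod 251: 2 orbits of sizes [250, 1].
Σ(ℓ_i−1) = 251−2 = 249; sign = (−1)^249 = -1.
Check: (193/251) = -1 by Zolotarev.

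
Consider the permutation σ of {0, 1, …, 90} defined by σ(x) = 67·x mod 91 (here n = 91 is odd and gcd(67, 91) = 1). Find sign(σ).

-1

Start at x=9: 9 → 57 → 88 → 72 → 1 → 67 → 30 → … (one orbit).
Cycle type of π: 12×7 + 3×2 + 1; total 10 cycles.
Σ(ℓ_i−1) = 91−10 = 81; sign = (−1)^81 = -1.
(67|91)_J = -1 (Zolotarev's lemma cross-check).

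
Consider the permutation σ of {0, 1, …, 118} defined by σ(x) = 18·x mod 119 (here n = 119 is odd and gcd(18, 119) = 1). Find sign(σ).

+1

Orbit of 1 under x↦18x: [1, 18, 86]… (length divides ord_119(18)).
51 cycles of lengths [3, 3, 3, 3, 3, 3, 3, 3, 3, 3, 3, 3, 3, 3, 3, 3, 3, 3, 3, 3, 3, 3, 3, 3, 3, 3, 3, 3, 3, 3, 3, 3, 3, 3, 1, 1, 1, 1, 1, 1, 1, 1, 1, 1, 1, 1, 1, 1, 1, 1, 1].
Σ(ℓ_i−1) = 119−51 = 68; sign = (−1)^68 = +1.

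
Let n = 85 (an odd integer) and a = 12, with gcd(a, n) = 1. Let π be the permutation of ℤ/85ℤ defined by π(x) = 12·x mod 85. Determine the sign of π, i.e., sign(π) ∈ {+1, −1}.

+1

Start at x=82: 82 → 49 → 78 → 1 → 12 → 59 → 28 → … (one orbit).
π_12 has 7 disjoint cycles with lengths [16, 16, 16, 16, 16, 4, 1] on {0,…,84}.
7 cycles on 85: each ℓ→(−1)^(ℓ−1), product (−1)^78 = +1.
Via Zolotarev, sign(π_{12}) = (12|85) = +1.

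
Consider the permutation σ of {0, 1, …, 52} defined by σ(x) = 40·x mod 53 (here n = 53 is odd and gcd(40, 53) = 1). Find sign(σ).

+1

Start at x=10: 10 → 29 → 47 → 25 → 46 → 38 → 36 → … (one orbit).
π_40 has 3 disjoint cycles with lengths [26, 26, 1] on {0,…,52}.
n − c = 53 − 3 = 50; sign = (−1)^50 = +1.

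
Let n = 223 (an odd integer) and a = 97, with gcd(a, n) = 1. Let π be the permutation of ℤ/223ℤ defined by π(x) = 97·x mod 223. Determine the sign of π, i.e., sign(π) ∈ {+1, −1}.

Orbit of 94 under x↦97x: [94, 198, 28, 40, 89, 159, 36]… (length divides ord_223(97)).
Cycle lengths of π_97 on ℤ/223ℤ: [222, 1]; 2 cycles in total.
223 − 2 = 221 transpositions; sign(π) = (−1)^221 = -1.

-1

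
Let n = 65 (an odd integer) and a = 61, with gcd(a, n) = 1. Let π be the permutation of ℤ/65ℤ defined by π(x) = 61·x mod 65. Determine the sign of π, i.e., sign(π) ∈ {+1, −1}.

+1

Orbit of 61 under x↦61x: [61, 16, 1]… (length divides ord_65(61)).
25 cycles of lengths [3, 3, 3, 3, 3, 3, 3, 3, 3, 3, 3, 3, 3, 3, 3, 3, 3, 3, 3, 3, 1, 1, 1, 1, 1].
25 cycles on 65: each ℓ→(−1)^(ℓ−1), product (−1)^40 = +1.
Via Zolotarev, sign(π_{61}) = (61|65) = +1.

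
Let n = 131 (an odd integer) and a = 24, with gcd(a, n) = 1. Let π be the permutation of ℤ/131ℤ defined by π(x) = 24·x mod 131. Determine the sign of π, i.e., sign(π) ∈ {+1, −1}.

-1

Trace 68: π^k(68) = [68, 60, 130, 107, 79, 62, 47] for k=0..6.
π_24 has 6 disjoint cycles with lengths [26, 26, 26, 26, 26, 1] on {0,…,130}.
With 6 cycles on 131 points, sign = (−1)^{131−6} = -1.
(24|131)_J = -1 (Zolotarev's lemma cross-check).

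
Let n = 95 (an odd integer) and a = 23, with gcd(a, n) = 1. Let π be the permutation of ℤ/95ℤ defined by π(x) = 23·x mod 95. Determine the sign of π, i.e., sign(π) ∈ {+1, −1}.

Orbit of 42 under x↦23x: [42, 16, 83, 9, 17, 11, 63]… (length divides ord_95(23)).
The orbit structure of x ↦ 23x mod 95: 6 orbits of sizes [36, 36, 9, 9, 4, 1].
sign(π) = (−1)^{n − #cycles} = (−1)^{95−6} = (−1)^89 = -1.
The Jacobi symbol (23|95) = -1 (Zolotarev) agrees.

-1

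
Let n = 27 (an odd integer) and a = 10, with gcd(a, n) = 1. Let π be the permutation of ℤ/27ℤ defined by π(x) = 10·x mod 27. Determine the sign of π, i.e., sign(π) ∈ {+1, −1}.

Trace 10: π^k(10) = [10, 19, 1] for k=0..2.
Cycle type of π: 3×6 + 1×9; total 15 cycles.
n − c = 27 − 15 = 12; sign = (−1)^12 = +1.

+1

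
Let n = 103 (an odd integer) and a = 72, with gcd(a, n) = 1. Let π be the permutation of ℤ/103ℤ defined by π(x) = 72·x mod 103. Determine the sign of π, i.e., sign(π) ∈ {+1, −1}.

+1

Start at x=9: 9 → 30 → 100 → 93 → 1 → 72 → 34 → … (one orbit).
The orbit structure of x ↦ 72x mod 103: 7 orbits of sizes [17, 17, 17, 17, 17, 17, 1].
103 − 7 = 96 transpositions; sign(π) = (−1)^96 = +1.
Zolotarev: (72|103) = +1, matching the cycle-count sign.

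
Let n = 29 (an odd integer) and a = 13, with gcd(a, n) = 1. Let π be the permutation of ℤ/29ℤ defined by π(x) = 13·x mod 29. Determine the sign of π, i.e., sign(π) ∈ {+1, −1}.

Trace 22: π^k(22) = [22, 25, 6, 20, 28, 16, 5] for k=0..6.
3 cycles of lengths [14, 14, 1].
With 3 cycles on 29 points, sign = (−1)^{29−3} = +1.

+1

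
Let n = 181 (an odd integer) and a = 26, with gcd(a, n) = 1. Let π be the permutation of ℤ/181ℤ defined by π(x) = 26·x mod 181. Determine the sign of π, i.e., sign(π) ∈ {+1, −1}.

-1

Start at x=132: 132 → 174 → 180 → 155 → 48 → 162 → 49 → … (one orbit).
The orbit structure of x ↦ 26x mod 181: 16 orbits of sizes [12, 12, 12, 12, 12, 12, 12, 12, 12, 12, 12, 12, 12, 12, 12, 1].
sign(π) = (−1)^{n − #cycles} = (−1)^{181−16} = (−1)^165 = -1.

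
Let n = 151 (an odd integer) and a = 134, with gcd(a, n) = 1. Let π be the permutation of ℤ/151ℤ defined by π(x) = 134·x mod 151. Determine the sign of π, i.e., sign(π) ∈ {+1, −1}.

Orbit of 72 under x↦134x: [72, 135, 121, 57, 88, 14, 64]… (length divides ord_151(134)).
The orbit structure of x ↦ 134x mod 151: 2 orbits of sizes [150, 1].
151 − 2 = 149 transpositions; sign(π) = (−1)^149 = -1.

-1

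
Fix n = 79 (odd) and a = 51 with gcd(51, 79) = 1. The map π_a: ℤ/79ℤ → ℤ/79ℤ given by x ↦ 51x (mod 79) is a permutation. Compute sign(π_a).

+1

Orbit of 9 under x↦51x: [9, 64, 25, 11, 8, 13, 31]… (length divides ord_79(51)).
3 cycles of lengths [39, 39, 1].
With 3 cycles on 79 points, sign = (−1)^{79−3} = +1.
(51|79)_J = +1 (Zolotarev's lemma cross-check).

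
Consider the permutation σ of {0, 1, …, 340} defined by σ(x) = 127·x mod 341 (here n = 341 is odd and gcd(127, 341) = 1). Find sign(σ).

Trace 285: π^k(285) = [285, 49, 85, 224, 145, 1, 127] for k=0..6.
Cycle type of π: 30×11 + 10 + 1; total 13 cycles.
Σ(ℓ_i−1) = 341−13 = 328; sign = (−1)^328 = +1.
The Jacobi symbol (127|341) = +1 (Zolotarev) agrees.

+1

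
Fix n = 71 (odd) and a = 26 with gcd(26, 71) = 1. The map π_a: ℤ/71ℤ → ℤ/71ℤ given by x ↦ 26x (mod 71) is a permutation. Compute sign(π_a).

Trace 23: π^k(23) = [23, 30, 70, 45, 34, 32, 51] for k=0..6.
π_26 has 6 disjoint cycles with lengths [14, 14, 14, 14, 14, 1] on {0,…,70}.
Σ(ℓ_i−1) = 71−6 = 65; sign = (−1)^65 = -1.

-1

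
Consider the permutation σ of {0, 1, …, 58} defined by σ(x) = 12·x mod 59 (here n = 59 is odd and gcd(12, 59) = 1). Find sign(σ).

Start at x=49: 49 → 57 → 35 → 7 → 25 → 5 → 1 → … (one orbit).
Decompose π into cycles: lengths [29, 29, 1] (3 cycles, including the fixed point 0).
With 3 cycles on 59 points, sign = (−1)^{59−3} = +1.
Check: (12/59) = +1 by Zolotarev.

+1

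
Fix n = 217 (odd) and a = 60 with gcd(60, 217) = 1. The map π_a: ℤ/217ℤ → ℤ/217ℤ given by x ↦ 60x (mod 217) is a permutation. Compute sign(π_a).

Orbit of 92 under x↦60x: [92, 95, 58, 8, 46, 156, 29]… (length divides ord_217(60)).
Cycle lengths of π_60 on ℤ/217ℤ: [30, 30, 30, 30, 30, 30, 10, 10, 10, 3, 3, 1]; 12 cycles in total.
12 cycles on 217: each ℓ→(−1)^(ℓ−1), product (−1)^205 = -1.

-1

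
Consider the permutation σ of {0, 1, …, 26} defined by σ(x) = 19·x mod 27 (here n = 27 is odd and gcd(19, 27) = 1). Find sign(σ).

Orbit of 19 under x↦19x: [19, 10, 1]… (length divides ord_27(19)).
Cycle lengths of π_19 on ℤ/27ℤ: [3, 3, 3, 3, 3, 3, 1, 1, 1, 1, 1, 1, 1, 1, 1]; 15 cycles in total.
sign(π) = (−1)^{n − #cycles} = (−1)^{27−15} = (−1)^12 = +1.

+1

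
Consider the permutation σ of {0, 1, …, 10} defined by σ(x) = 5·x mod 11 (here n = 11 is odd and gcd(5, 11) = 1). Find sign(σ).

Orbit of 5 under x↦5x: [5, 3, 4, 9, 1]… (length divides ord_11(5)).
Cycle type of π: 5×2 + 1; total 3 cycles.
Σ(ℓ_i−1) = 11−3 = 8; sign = (−1)^8 = +1.

+1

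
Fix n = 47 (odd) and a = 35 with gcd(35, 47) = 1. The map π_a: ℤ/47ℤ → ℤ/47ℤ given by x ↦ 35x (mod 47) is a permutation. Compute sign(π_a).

-1

Trace 30: π^k(30) = [30, 16, 43, 1, 35, 3, 11] for k=0..6.
π_35 has 2 disjoint cycles with lengths [46, 1] on {0,…,46}.
n − c = 47 − 2 = 45; sign = (−1)^45 = -1.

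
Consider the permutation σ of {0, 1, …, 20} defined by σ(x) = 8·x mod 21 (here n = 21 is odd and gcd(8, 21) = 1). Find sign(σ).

Orbit of 1 under x↦8x: [1, 8]… (length divides ord_21(8)).
14 cycles of lengths [2, 2, 2, 2, 2, 2, 2, 1, 1, 1, 1, 1, 1, 1].
21 − 14 = 7 transpositions; sign(π) = (−1)^7 = -1.
(8|21)_J = -1 (Zolotarev's lemma cross-check).

-1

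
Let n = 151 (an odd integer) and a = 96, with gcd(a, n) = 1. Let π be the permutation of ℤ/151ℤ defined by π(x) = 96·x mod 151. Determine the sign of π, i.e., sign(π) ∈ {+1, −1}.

Orbit of 42 under x↦96x: [42, 106, 59, 77, 144, 83, 116]… (length divides ord_151(96)).
The orbit structure of x ↦ 96x mod 151: 2 orbits of sizes [150, 1].
n − c = 151 − 2 = 149; sign = (−1)^149 = -1.
The Jacobi symbol (96|151) = -1 (Zolotarev) agrees.

-1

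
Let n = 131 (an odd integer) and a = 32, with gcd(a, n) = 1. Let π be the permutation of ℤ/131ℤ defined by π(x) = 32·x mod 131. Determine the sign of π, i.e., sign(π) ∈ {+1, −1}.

Trace 63: π^k(63) = [63, 51, 60, 86, 1, 32, 107] for k=0..6.
Cycle type of π: 26×5 + 1; total 6 cycles.
6 cycles on 131: each ℓ→(−1)^(ℓ−1), product (−1)^125 = -1.
The Jacobi symbol (32|131) = -1 (Zolotarev) agrees.

-1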